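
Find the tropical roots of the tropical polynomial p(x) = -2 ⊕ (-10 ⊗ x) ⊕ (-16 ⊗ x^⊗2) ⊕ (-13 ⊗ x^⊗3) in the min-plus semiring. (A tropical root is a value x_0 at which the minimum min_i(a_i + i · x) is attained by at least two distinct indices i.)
Roots: {-3, 6, 8}

Each tropical root is a break point of the lower envelope of the lines y = a_i + i · x (there are 4 lines, with slopes 0, 1, ..., 3). Only the lines that attain the minimum somewhere contribute to roots; other lines are dominated. Here the surviving (envelope) indices are i = 3, i = 2, i = 1, i = 0.
Intersections between consecutive envelope lines give the roots: for adjacent envelope indices i < j the intersection is x = (a_i − a_j) / (j − i). Reading off the sorted break points: {-3, 6, 8}.
Verification: at each break x_0, at least two indices attain the minimum of min_i(a_i + i · x_0).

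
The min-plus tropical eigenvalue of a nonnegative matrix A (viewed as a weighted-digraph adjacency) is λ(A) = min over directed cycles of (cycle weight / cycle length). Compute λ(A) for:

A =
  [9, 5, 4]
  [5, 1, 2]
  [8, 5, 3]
λ(A) = 1

Enumerate directed cycles and compute their means (weight / length). Sample:
  cycle 0 → 0: weight = 9, length = 1, mean = 9/1 ≈ 9.000
  cycle 1 → 1: weight = 1, length = 1, mean = 1/1 ≈ 1.000
  cycle 2 → 2: weight = 3, length = 1, mean = 3/1 ≈ 3.000
  cycle 0 → 1 → 0: weight = 10, length = 2, mean = 10/2 ≈ 5.000
  cycle 0 → 2 → 0: weight = 12, length = 2, mean = 12/2 ≈ 6.000
  cycle 1 → 0 → 1: weight = 10, length = 2, mean = 10/2 ≈ 5.000
Minimum mean = 1.000, attained e.g. along the cycle 1 → 1 with weight 1 and length 1. So λ(A) = 1/1 = 1.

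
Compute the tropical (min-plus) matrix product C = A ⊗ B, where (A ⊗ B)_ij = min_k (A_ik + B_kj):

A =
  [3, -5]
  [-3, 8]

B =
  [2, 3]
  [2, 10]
A ⊗ B =
  [-3, 5]
  [-1, 0]

Apply the min-plus product entry-by-entry:
  C[0][0] = min over k of (A[0][0] + B[0][0] = 3 + 2 = 5, A[0][1] + B[1][0] = -5 + 2 = -3) = -3 (attained at k = 1)
  C[0][1] = min over k of (A[0][0] + B[0][1] = 3 + 3 = 6, A[0][1] + B[1][1] = -5 + 10 = 5) = 5 (attained at k = 1)
  C[1][0] = min over k of (A[1][0] + B[0][0] = -3 + 2 = -1, A[1][1] + B[1][0] = 8 + 2 = 10) = -1 (attained at k = 0)
  C[1][1] = min over k of (A[1][0] + B[0][1] = -3 + 3 = 0, A[1][1] + B[1][1] = 8 + 10 = 18) = 0 (attained at k = 0)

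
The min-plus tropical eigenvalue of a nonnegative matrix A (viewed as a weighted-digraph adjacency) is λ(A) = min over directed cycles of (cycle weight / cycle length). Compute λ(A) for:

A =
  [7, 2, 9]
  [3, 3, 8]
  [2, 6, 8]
λ(A) = 5/2

Enumerate directed cycles and compute their means (weight / length). Sample:
  cycle 0 → 0: weight = 7, length = 1, mean = 7/1 ≈ 7.000
  cycle 1 → 1: weight = 3, length = 1, mean = 3/1 ≈ 3.000
  cycle 2 → 2: weight = 8, length = 1, mean = 8/1 ≈ 8.000
  cycle 0 → 1 → 0: weight = 5, length = 2, mean = 5/2 ≈ 2.500
  cycle 0 → 2 → 0: weight = 11, length = 2, mean = 11/2 ≈ 5.500
  cycle 1 → 0 → 1: weight = 5, length = 2, mean = 5/2 ≈ 2.500
Minimum mean = 2.500, attained e.g. along the cycle 0 → 1 → 0 with weight 5 and length 2. So λ(A) = 5/2 = 5/2.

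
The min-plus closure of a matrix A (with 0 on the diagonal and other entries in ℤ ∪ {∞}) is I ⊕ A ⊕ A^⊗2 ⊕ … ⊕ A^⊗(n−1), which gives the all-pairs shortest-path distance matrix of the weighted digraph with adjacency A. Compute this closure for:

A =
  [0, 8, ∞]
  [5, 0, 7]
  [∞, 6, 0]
Closure =
  [0, 8, 15]
  [5, 0, 7]
  [11, 6, 0]

This is the Floyd-Warshall all-pairs shortest-path computation. For each intermediate vertex k = 0, 1, …, 2, update dist[i][j] ← min(dist[i][j], dist[i][k] + dist[k][j]). The final matrix gives, for each (i, j), the minimum total weight of any directed path from i to j (possibly empty when i = j).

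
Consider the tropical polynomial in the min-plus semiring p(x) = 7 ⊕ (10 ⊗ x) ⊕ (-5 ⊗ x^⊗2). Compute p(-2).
p(-2) = -9

A tropical monomial a ⊗ x^⊗i evaluates to a + i · x. Evaluating each term at x = -2:
  Term 0 contributes 7 + 0 · -2 = 7
  Term 1 contributes 10 + 1 · -2 = 8
  Term 2 contributes -5 + 2 · -2 = -9
p(-2) = ⊕ of these = min[7, 8, -9] = -9.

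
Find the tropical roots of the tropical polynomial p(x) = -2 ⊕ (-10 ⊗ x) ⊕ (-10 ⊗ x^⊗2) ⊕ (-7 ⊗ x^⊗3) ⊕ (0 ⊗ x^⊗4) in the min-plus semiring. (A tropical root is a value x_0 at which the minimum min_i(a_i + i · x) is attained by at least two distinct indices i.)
Roots: {-7, -3, 0, 8}

Each tropical root is a break point of the lower envelope of the lines y = a_i + i · x (there are 5 lines, with slopes 0, 1, ..., 4). Only the lines that attain the minimum somewhere contribute to roots; other lines are dominated. Here the surviving (envelope) indices are i = 4, i = 3, i = 2, i = 1, i = 0.
Intersections between consecutive envelope lines give the roots: for adjacent envelope indices i < j the intersection is x = (a_i − a_j) / (j − i). Reading off the sorted break points: {-7, -3, 0, 8}.
Verification: at each break x_0, at least two indices attain the minimum of min_i(a_i + i · x_0).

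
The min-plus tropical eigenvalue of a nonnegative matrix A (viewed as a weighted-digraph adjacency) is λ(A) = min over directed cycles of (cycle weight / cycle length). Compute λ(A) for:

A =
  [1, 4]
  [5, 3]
λ(A) = 1

Enumerate directed cycles and compute their means (weight / length). Sample:
  cycle 0 → 0: weight = 1, length = 1, mean = 1/1 ≈ 1.000
  cycle 1 → 1: weight = 3, length = 1, mean = 3/1 ≈ 3.000
  cycle 0 → 1 → 0: weight = 9, length = 2, mean = 9/2 ≈ 4.500
  cycle 1 → 0 → 1: weight = 9, length = 2, mean = 9/2 ≈ 4.500
Minimum mean = 1.000, attained e.g. along the cycle 0 → 0 with weight 1 and length 1. So λ(A) = 1/1 = 1.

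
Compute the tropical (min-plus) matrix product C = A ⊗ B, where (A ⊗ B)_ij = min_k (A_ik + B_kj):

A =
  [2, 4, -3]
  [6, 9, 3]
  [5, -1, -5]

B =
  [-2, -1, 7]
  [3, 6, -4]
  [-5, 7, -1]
A ⊗ B =
  [-8, 1, -4]
  [-2, 5, 2]
  [-10, 2, -6]

Apply the min-plus product entry-by-entry:
  C[0][0] = min over k of (A[0][0] + B[0][0] = 2 + -2 = 0, A[0][1] + B[1][0] = 4 + 3 = 7, A[0][2] + B[2][0] = -3 + -5 = -8) = -8 (attained at k = 2)
  C[0][1] = min over k of (A[0][0] + B[0][1] = 2 + -1 = 1, A[0][1] + B[1][1] = 4 + 6 = 10, A[0][2] + B[2][1] = -3 + 7 = 4) = 1 (attained at k = 0)
  C[0][2] = min over k of (A[0][0] + B[0][2] = 2 + 7 = 9, A[0][1] + B[1][2] = 4 + -4 = 0, A[0][2] + B[2][2] = -3 + -1 = -4) = -4 (attained at k = 2)
  C[1][0] = min over k of (A[1][0] + B[0][0] = 6 + -2 = 4, A[1][1] + B[1][0] = 9 + 3 = 12, A[1][2] + B[2][0] = 3 + -5 = -2) = -2 (attained at k = 2)
  C[1][1] = min over k of (A[1][0] + B[0][1] = 6 + -1 = 5, A[1][1] + B[1][1] = 9 + 6 = 15, A[1][2] + B[2][1] = 3 + 7 = 10) = 5 (attained at k = 0)
  C[1][2] = min over k of (A[1][0] + B[0][2] = 6 + 7 = 13, A[1][1] + B[1][2] = 9 + -4 = 5, A[1][2] + B[2][2] = 3 + -1 = 2) = 2 (attained at k = 2)
  C[2][0] = min over k of (A[2][0] + B[0][0] = 5 + -2 = 3, A[2][1] + B[1][0] = -1 + 3 = 2, A[2][2] + B[2][0] = -5 + -5 = -10) = -10 (attained at k = 2)
  C[2][1] = min over k of (A[2][0] + B[0][1] = 5 + -1 = 4, A[2][1] + B[1][1] = -1 + 6 = 5, A[2][2] + B[2][1] = -5 + 7 = 2) = 2 (attained at k = 2)
  C[2][2] = min over k of (A[2][0] + B[0][2] = 5 + 7 = 12, A[2][1] + B[1][2] = -1 + -4 = -5, A[2][2] + B[2][2] = -5 + -1 = -6) = -6 (attained at k = 2)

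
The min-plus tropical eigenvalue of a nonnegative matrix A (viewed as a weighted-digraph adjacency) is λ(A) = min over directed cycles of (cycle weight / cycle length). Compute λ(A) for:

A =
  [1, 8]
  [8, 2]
λ(A) = 1

Enumerate directed cycles and compute their means (weight / length). Sample:
  cycle 0 → 0: weight = 1, length = 1, mean = 1/1 ≈ 1.000
  cycle 1 → 1: weight = 2, length = 1, mean = 2/1 ≈ 2.000
  cycle 0 → 1 → 0: weight = 16, length = 2, mean = 16/2 ≈ 8.000
  cycle 1 → 0 → 1: weight = 16, length = 2, mean = 16/2 ≈ 8.000
Minimum mean = 1.000, attained e.g. along the cycle 0 → 0 with weight 1 and length 1. So λ(A) = 1/1 = 1.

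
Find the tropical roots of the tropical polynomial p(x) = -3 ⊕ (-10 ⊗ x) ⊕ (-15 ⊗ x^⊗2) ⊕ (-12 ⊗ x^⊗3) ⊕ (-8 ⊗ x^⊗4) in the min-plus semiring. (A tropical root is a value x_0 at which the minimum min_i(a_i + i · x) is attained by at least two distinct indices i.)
Roots: {-4, -3, 5, 7}

Each tropical root is a break point of the lower envelope of the lines y = a_i + i · x (there are 5 lines, with slopes 0, 1, ..., 4). Only the lines that attain the minimum somewhere contribute to roots; other lines are dominated. Here the surviving (envelope) indices are i = 4, i = 3, i = 2, i = 1, i = 0.
Intersections between consecutive envelope lines give the roots: for adjacent envelope indices i < j the intersection is x = (a_i − a_j) / (j − i). Reading off the sorted break points: {-4, -3, 5, 7}.
Verification: at each break x_0, at least two indices attain the minimum of min_i(a_i + i · x_0).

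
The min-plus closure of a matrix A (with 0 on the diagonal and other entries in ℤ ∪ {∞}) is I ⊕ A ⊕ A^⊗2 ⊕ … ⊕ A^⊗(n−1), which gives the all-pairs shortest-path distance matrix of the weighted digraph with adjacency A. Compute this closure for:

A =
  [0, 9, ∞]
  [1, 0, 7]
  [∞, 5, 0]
Closure =
  [0, 9, 16]
  [1, 0, 7]
  [6, 5, 0]

This is the Floyd-Warshall all-pairs shortest-path computation. For each intermediate vertex k = 0, 1, …, 2, update dist[i][j] ← min(dist[i][j], dist[i][k] + dist[k][j]). The final matrix gives, for each (i, j), the minimum total weight of any directed path from i to j (possibly empty when i = j).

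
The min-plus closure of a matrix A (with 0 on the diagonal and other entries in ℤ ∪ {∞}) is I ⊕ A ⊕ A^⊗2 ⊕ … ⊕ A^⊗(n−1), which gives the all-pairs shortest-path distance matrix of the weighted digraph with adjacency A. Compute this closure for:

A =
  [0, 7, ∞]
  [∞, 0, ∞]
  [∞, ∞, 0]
Closure =
  [0, 7, ∞]
  [∞, 0, ∞]
  [∞, ∞, 0]

This is the Floyd-Warshall all-pairs shortest-path computation. For each intermediate vertex k = 0, 1, …, 2, update dist[i][j] ← min(dist[i][j], dist[i][k] + dist[k][j]). The final matrix gives, for each (i, j), the minimum total weight of any directed path from i to j (possibly empty when i = j).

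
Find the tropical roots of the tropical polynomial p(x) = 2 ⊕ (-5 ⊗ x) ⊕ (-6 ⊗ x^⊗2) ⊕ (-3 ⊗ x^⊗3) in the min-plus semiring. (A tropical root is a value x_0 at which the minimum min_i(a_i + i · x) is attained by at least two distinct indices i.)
Roots: {-3, 1, 7}

Each tropical root is a break point of the lower envelope of the lines y = a_i + i · x (there are 4 lines, with slopes 0, 1, ..., 3). Only the lines that attain the minimum somewhere contribute to roots; other lines are dominated. Here the surviving (envelope) indices are i = 3, i = 2, i = 1, i = 0.
Intersections between consecutive envelope lines give the roots: for adjacent envelope indices i < j the intersection is x = (a_i − a_j) / (j − i). Reading off the sorted break points: {-3, 1, 7}.
Verification: at each break x_0, at least two indices attain the minimum of min_i(a_i + i · x_0).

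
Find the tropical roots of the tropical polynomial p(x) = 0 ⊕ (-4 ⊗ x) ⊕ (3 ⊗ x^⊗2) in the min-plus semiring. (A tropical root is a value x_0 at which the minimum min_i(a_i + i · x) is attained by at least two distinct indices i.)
Roots: {-7, 4}

Each tropical root is a break point of the lower envelope of the lines y = a_i + i · x (there are 3 lines, with slopes 0, 1, ..., 2). Only the lines that attain the minimum somewhere contribute to roots; other lines are dominated. Here the surviving (envelope) indices are i = 2, i = 1, i = 0.
Intersections between consecutive envelope lines give the roots: for adjacent envelope indices i < j the intersection is x = (a_i − a_j) / (j − i). Reading off the sorted break points: {-7, 4}.
Verification: at each break x_0, at least two indices attain the minimum of min_i(a_i + i · x_0).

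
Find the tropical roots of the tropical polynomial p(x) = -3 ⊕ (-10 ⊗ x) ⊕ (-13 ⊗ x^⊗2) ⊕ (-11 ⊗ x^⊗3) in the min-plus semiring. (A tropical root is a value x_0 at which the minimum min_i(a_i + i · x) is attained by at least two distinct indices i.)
Roots: {-2, 3, 7}

Each tropical root is a break point of the lower envelope of the lines y = a_i + i · x (there are 4 lines, with slopes 0, 1, ..., 3). Only the lines that attain the minimum somewhere contribute to roots; other lines are dominated. Here the surviving (envelope) indices are i = 3, i = 2, i = 1, i = 0.
Intersections between consecutive envelope lines give the roots: for adjacent envelope indices i < j the intersection is x = (a_i − a_j) / (j − i). Reading off the sorted break points: {-2, 3, 7}.
Verification: at each break x_0, at least two indices attain the minimum of min_i(a_i + i · x_0).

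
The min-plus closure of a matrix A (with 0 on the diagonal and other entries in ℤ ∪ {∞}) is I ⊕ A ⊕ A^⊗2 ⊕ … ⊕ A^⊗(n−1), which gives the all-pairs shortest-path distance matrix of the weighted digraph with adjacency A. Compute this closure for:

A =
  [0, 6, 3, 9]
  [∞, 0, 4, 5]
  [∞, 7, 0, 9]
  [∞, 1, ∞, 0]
Closure =
  [0, 6, 3, 9]
  [∞, 0, 4, 5]
  [∞, 7, 0, 9]
  [∞, 1, 5, 0]

This is the Floyd-Warshall all-pairs shortest-path computation. For each intermediate vertex k = 0, 1, …, 3, update dist[i][j] ← min(dist[i][j], dist[i][k] + dist[k][j]). The final matrix gives, for each (i, j), the minimum total weight of any directed path from i to j (possibly empty when i = j).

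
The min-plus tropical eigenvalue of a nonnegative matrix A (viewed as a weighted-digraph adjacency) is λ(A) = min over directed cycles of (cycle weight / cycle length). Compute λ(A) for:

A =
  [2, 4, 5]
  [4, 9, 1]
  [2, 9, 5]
λ(A) = 2

Enumerate directed cycles and compute their means (weight / length). Sample:
  cycle 0 → 0: weight = 2, length = 1, mean = 2/1 ≈ 2.000
  cycle 1 → 1: weight = 9, length = 1, mean = 9/1 ≈ 9.000
  cycle 2 → 2: weight = 5, length = 1, mean = 5/1 ≈ 5.000
  cycle 0 → 1 → 0: weight = 8, length = 2, mean = 8/2 ≈ 4.000
  cycle 0 → 2 → 0: weight = 7, length = 2, mean = 7/2 ≈ 3.500
  cycle 1 → 0 → 1: weight = 8, length = 2, mean = 8/2 ≈ 4.000
Minimum mean = 2.000, attained e.g. along the cycle 0 → 0 with weight 2 and length 1. So λ(A) = 2/1 = 2.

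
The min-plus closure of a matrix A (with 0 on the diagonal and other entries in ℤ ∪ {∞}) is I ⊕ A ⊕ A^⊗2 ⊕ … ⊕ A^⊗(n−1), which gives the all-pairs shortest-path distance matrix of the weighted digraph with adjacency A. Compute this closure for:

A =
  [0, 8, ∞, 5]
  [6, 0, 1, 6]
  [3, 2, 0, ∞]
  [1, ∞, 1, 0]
Closure =
  [0, 8, 6, 5]
  [4, 0, 1, 6]
  [3, 2, 0, 8]
  [1, 3, 1, 0]

This is the Floyd-Warshall all-pairs shortest-path computation. For each intermediate vertex k = 0, 1, …, 3, update dist[i][j] ← min(dist[i][j], dist[i][k] + dist[k][j]). The final matrix gives, for each (i, j), the minimum total weight of any directed path from i to j (possibly empty when i = j).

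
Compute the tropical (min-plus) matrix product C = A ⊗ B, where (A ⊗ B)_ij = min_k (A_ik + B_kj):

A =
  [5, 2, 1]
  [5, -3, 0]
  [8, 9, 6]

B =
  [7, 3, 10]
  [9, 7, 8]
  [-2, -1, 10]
A ⊗ B =
  [-1, 0, 10]
  [-2, -1, 5]
  [4, 5, 16]

Apply the min-plus product entry-by-entry:
  C[0][0] = min over k of (A[0][0] + B[0][0] = 5 + 7 = 12, A[0][1] + B[1][0] = 2 + 9 = 11, A[0][2] + B[2][0] = 1 + -2 = -1) = -1 (attained at k = 2)
  C[0][1] = min over k of (A[0][0] + B[0][1] = 5 + 3 = 8, A[0][1] + B[1][1] = 2 + 7 = 9, A[0][2] + B[2][1] = 1 + -1 = 0) = 0 (attained at k = 2)
  C[0][2] = min over k of (A[0][0] + B[0][2] = 5 + 10 = 15, A[0][1] + B[1][2] = 2 + 8 = 10, A[0][2] + B[2][2] = 1 + 10 = 11) = 10 (attained at k = 1)
  C[1][0] = min over k of (A[1][0] + B[0][0] = 5 + 7 = 12, A[1][1] + B[1][0] = -3 + 9 = 6, A[1][2] + B[2][0] = 0 + -2 = -2) = -2 (attained at k = 2)
  C[1][1] = min over k of (A[1][0] + B[0][1] = 5 + 3 = 8, A[1][1] + B[1][1] = -3 + 7 = 4, A[1][2] + B[2][1] = 0 + -1 = -1) = -1 (attained at k = 2)
  C[1][2] = min over k of (A[1][0] + B[0][2] = 5 + 10 = 15, A[1][1] + B[1][2] = -3 + 8 = 5, A[1][2] + B[2][2] = 0 + 10 = 10) = 5 (attained at k = 1)
  C[2][0] = min over k of (A[2][0] + B[0][0] = 8 + 7 = 15, A[2][1] + B[1][0] = 9 + 9 = 18, A[2][2] + B[2][0] = 6 + -2 = 4) = 4 (attained at k = 2)
  C[2][1] = min over k of (A[2][0] + B[0][1] = 8 + 3 = 11, A[2][1] + B[1][1] = 9 + 7 = 16, A[2][2] + B[2][1] = 6 + -1 = 5) = 5 (attained at k = 2)
  C[2][2] = min over k of (A[2][0] + B[0][2] = 8 + 10 = 18, A[2][1] + B[1][2] = 9 + 8 = 17, A[2][2] + B[2][2] = 6 + 10 = 16) = 16 (attained at k = 2)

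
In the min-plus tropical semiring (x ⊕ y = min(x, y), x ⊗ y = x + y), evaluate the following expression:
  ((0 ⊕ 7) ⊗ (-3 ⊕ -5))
((0 ⊕ 7) ⊗ (-3 ⊕ -5)) = -5

Expand innermost to outermost. Recall ⊕ takes the minimum of its arguments and ⊗ takes their sum. Working out the expression ((0 ⊕ 7) ⊗ (-3 ⊕ -5)) gives -5.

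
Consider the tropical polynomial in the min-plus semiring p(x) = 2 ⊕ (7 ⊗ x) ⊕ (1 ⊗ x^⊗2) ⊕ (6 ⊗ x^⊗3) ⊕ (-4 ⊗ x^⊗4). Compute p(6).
p(6) = 2

A tropical monomial a ⊗ x^⊗i evaluates to a + i · x. Evaluating each term at x = 6:
  Term 0 contributes 2 + 0 · 6 = 2
  Term 1 contributes 7 + 1 · 6 = 13
  Term 2 contributes 1 + 2 · 6 = 13
  Term 3 contributes 6 + 3 · 6 = 24
  Term 4 contributes -4 + 4 · 6 = 20
p(6) = ⊕ of these = min[2, 13, 13, 24, 20] = 2.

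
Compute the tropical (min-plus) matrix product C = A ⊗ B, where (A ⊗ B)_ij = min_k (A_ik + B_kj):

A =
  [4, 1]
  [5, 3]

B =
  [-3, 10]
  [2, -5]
A ⊗ B =
  [1, -4]
  [2, -2]

Apply the min-plus product entry-by-entry:
  C[0][0] = min over k of (A[0][0] + B[0][0] = 4 + -3 = 1, A[0][1] + B[1][0] = 1 + 2 = 3) = 1 (attained at k = 0)
  C[0][1] = min over k of (A[0][0] + B[0][1] = 4 + 10 = 14, A[0][1] + B[1][1] = 1 + -5 = -4) = -4 (attained at k = 1)
  C[1][0] = min over k of (A[1][0] + B[0][0] = 5 + -3 = 2, A[1][1] + B[1][0] = 3 + 2 = 5) = 2 (attained at k = 0)
  C[1][1] = min over k of (A[1][0] + B[0][1] = 5 + 10 = 15, A[1][1] + B[1][1] = 3 + -5 = -2) = -2 (attained at k = 1)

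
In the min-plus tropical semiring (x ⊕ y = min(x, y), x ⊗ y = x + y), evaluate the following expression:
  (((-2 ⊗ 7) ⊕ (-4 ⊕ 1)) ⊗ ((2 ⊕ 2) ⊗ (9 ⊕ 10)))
(((-2 ⊗ 7) ⊕ (-4 ⊕ 1)) ⊗ ((2 ⊕ 2) ⊗ (9 ⊕ 10))) = 7

Expand innermost to outermost. Recall ⊕ takes the minimum of its arguments and ⊗ takes their sum. Working out the expression (((-2 ⊗ 7) ⊕ (-4 ⊕ 1)) ⊗ ((2 ⊕ 2) ⊗ (9 ⊕ 10))) gives 7.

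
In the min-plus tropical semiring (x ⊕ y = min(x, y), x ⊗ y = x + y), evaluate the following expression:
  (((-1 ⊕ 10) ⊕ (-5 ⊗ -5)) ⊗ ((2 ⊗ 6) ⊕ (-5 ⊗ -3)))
(((-1 ⊕ 10) ⊕ (-5 ⊗ -5)) ⊗ ((2 ⊗ 6) ⊕ (-5 ⊗ -3))) = -18

Expand innermost to outermost. Recall ⊕ takes the minimum of its arguments and ⊗ takes their sum. Working out the expression (((-1 ⊕ 10) ⊕ (-5 ⊗ -5)) ⊗ ((2 ⊗ 6) ⊕ (-5 ⊗ -3))) gives -18.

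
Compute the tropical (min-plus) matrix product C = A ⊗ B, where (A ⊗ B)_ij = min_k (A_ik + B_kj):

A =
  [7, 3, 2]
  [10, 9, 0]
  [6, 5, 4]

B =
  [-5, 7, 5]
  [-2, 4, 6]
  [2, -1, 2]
A ⊗ B =
  [1, 1, 4]
  [2, -1, 2]
  [1, 3, 6]

Apply the min-plus product entry-by-entry:
  C[0][0] = min over k of (A[0][0] + B[0][0] = 7 + -5 = 2, A[0][1] + B[1][0] = 3 + -2 = 1, A[0][2] + B[2][0] = 2 + 2 = 4) = 1 (attained at k = 1)
  C[0][1] = min over k of (A[0][0] + B[0][1] = 7 + 7 = 14, A[0][1] + B[1][1] = 3 + 4 = 7, A[0][2] + B[2][1] = 2 + -1 = 1) = 1 (attained at k = 2)
  C[0][2] = min over k of (A[0][0] + B[0][2] = 7 + 5 = 12, A[0][1] + B[1][2] = 3 + 6 = 9, A[0][2] + B[2][2] = 2 + 2 = 4) = 4 (attained at k = 2)
  C[1][0] = min over k of (A[1][0] + B[0][0] = 10 + -5 = 5, A[1][1] + B[1][0] = 9 + -2 = 7, A[1][2] + B[2][0] = 0 + 2 = 2) = 2 (attained at k = 2)
  C[1][1] = min over k of (A[1][0] + B[0][1] = 10 + 7 = 17, A[1][1] + B[1][1] = 9 + 4 = 13, A[1][2] + B[2][1] = 0 + -1 = -1) = -1 (attained at k = 2)
  C[1][2] = min over k of (A[1][0] + B[0][2] = 10 + 5 = 15, A[1][1] + B[1][2] = 9 + 6 = 15, A[1][2] + B[2][2] = 0 + 2 = 2) = 2 (attained at k = 2)
  C[2][0] = min over k of (A[2][0] + B[0][0] = 6 + -5 = 1, A[2][1] + B[1][0] = 5 + -2 = 3, A[2][2] + B[2][0] = 4 + 2 = 6) = 1 (attained at k = 0)
  C[2][1] = min over k of (A[2][0] + B[0][1] = 6 + 7 = 13, A[2][1] + B[1][1] = 5 + 4 = 9, A[2][2] + B[2][1] = 4 + -1 = 3) = 3 (attained at k = 2)
  C[2][2] = min over k of (A[2][0] + B[0][2] = 6 + 5 = 11, A[2][1] + B[1][2] = 5 + 6 = 11, A[2][2] + B[2][2] = 4 + 2 = 6) = 6 (attained at k = 2)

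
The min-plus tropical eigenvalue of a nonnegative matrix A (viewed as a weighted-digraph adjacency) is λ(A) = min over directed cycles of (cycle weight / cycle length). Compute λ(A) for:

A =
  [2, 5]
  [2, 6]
λ(A) = 2

Enumerate directed cycles and compute their means (weight / length). Sample:
  cycle 0 → 0: weight = 2, length = 1, mean = 2/1 ≈ 2.000
  cycle 1 → 1: weight = 6, length = 1, mean = 6/1 ≈ 6.000
  cycle 0 → 1 → 0: weight = 7, length = 2, mean = 7/2 ≈ 3.500
  cycle 1 → 0 → 1: weight = 7, length = 2, mean = 7/2 ≈ 3.500
Minimum mean = 2.000, attained e.g. along the cycle 0 → 0 with weight 2 and length 1. So λ(A) = 2/1 = 2.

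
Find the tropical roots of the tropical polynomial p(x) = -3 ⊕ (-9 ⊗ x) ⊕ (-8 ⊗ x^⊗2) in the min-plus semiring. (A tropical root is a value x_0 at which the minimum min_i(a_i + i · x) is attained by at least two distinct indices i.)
Roots: {-1, 6}

Each tropical root is a break point of the lower envelope of the lines y = a_i + i · x (there are 3 lines, with slopes 0, 1, ..., 2). Only the lines that attain the minimum somewhere contribute to roots; other lines are dominated. Here the surviving (envelope) indices are i = 2, i = 1, i = 0.
Intersections between consecutive envelope lines give the roots: for adjacent envelope indices i < j the intersection is x = (a_i − a_j) / (j − i). Reading off the sorted break points: {-1, 6}.
Verification: at each break x_0, at least two indices attain the minimum of min_i(a_i + i · x_0).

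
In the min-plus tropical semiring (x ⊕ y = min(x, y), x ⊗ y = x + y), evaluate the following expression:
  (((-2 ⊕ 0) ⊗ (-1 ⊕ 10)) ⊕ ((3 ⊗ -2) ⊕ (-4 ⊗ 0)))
(((-2 ⊕ 0) ⊗ (-1 ⊕ 10)) ⊕ ((3 ⊗ -2) ⊕ (-4 ⊗ 0))) = -4

Expand innermost to outermost. Recall ⊕ takes the minimum of its arguments and ⊗ takes their sum. Working out the expression (((-2 ⊕ 0) ⊗ (-1 ⊕ 10)) ⊕ ((3 ⊗ -2) ⊕ (-4 ⊗ 0))) gives -4.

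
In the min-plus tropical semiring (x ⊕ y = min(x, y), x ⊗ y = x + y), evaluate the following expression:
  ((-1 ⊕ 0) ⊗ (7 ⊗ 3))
((-1 ⊕ 0) ⊗ (7 ⊗ 3)) = 9

Expand innermost to outermost. Recall ⊕ takes the minimum of its arguments and ⊗ takes their sum. Working out the expression ((-1 ⊕ 0) ⊗ (7 ⊗ 3)) gives 9.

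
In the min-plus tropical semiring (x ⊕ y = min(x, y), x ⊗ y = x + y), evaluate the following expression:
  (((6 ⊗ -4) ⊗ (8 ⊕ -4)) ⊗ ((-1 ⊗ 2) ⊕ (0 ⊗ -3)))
(((6 ⊗ -4) ⊗ (8 ⊕ -4)) ⊗ ((-1 ⊗ 2) ⊕ (0 ⊗ -3))) = -5

Expand innermost to outermost. Recall ⊕ takes the minimum of its arguments and ⊗ takes their sum. Working out the expression (((6 ⊗ -4) ⊗ (8 ⊕ -4)) ⊗ ((-1 ⊗ 2) ⊕ (0 ⊗ -3))) gives -5.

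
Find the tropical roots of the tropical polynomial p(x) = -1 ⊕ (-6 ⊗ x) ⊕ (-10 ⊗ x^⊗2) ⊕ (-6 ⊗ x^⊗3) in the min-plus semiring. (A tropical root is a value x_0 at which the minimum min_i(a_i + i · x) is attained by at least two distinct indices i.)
Roots: {-4, 4, 5}

Each tropical root is a break point of the lower envelope of the lines y = a_i + i · x (there are 4 lines, with slopes 0, 1, ..., 3). Only the lines that attain the minimum somewhere contribute to roots; other lines are dominated. Here the surviving (envelope) indices are i = 3, i = 2, i = 1, i = 0.
Intersections between consecutive envelope lines give the roots: for adjacent envelope indices i < j the intersection is x = (a_i − a_j) / (j − i). Reading off the sorted break points: {-4, 4, 5}.
Verification: at each break x_0, at least two indices attain the minimum of min_i(a_i + i · x_0).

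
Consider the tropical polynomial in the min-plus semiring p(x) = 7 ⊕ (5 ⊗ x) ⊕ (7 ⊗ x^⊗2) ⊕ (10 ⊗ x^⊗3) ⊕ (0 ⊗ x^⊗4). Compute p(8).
p(8) = 7

A tropical monomial a ⊗ x^⊗i evaluates to a + i · x. Evaluating each term at x = 8:
  Term 0 contributes 7 + 0 · 8 = 7
  Term 1 contributes 5 + 1 · 8 = 13
  Term 2 contributes 7 + 2 · 8 = 23
  Term 3 contributes 10 + 3 · 8 = 34
  Term 4 contributes 0 + 4 · 8 = 32
p(8) = ⊕ of these = min[7, 13, 23, 34, 32] = 7.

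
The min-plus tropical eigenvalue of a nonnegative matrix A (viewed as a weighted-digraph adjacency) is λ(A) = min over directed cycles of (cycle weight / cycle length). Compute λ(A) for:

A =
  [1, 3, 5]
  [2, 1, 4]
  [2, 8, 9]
λ(A) = 1

Enumerate directed cycles and compute their means (weight / length). Sample:
  cycle 0 → 0: weight = 1, length = 1, mean = 1/1 ≈ 1.000
  cycle 1 → 1: weight = 1, length = 1, mean = 1/1 ≈ 1.000
  cycle 2 → 2: weight = 9, length = 1, mean = 9/1 ≈ 9.000
  cycle 0 → 1 → 0: weight = 5, length = 2, mean = 5/2 ≈ 2.500
  cycle 0 → 2 → 0: weight = 7, length = 2, mean = 7/2 ≈ 3.500
  cycle 1 → 0 → 1: weight = 5, length = 2, mean = 5/2 ≈ 2.500
Minimum mean = 1.000, attained e.g. along the cycle 0 → 0 with weight 1 and length 1. So λ(A) = 1/1 = 1.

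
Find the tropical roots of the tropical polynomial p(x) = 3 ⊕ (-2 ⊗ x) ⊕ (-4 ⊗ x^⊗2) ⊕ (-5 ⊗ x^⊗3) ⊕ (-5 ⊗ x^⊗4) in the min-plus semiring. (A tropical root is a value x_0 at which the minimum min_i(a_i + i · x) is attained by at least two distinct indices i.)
Roots: {0, 1, 2, 5}

Each tropical root is a break point of the lower envelope of the lines y = a_i + i · x (there are 5 lines, with slopes 0, 1, ..., 4). Only the lines that attain the minimum somewhere contribute to roots; other lines are dominated. Here the surviving (envelope) indices are i = 4, i = 3, i = 2, i = 1, i = 0.
Intersections between consecutive envelope lines give the roots: for adjacent envelope indices i < j the intersection is x = (a_i − a_j) / (j − i). Reading off the sorted break points: {0, 1, 2, 5}.
Verification: at each break x_0, at least two indices attain the minimum of min_i(a_i + i · x_0).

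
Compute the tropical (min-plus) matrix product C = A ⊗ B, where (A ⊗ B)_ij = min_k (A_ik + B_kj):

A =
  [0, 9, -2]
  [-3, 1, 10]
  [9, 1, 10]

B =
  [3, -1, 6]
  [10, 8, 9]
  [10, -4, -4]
A ⊗ B =
  [3, -6, -6]
  [0, -4, 3]
  [11, 6, 6]

Apply the min-plus product entry-by-entry:
  C[0][0] = min over k of (A[0][0] + B[0][0] = 0 + 3 = 3, A[0][1] + B[1][0] = 9 + 10 = 19, A[0][2] + B[2][0] = -2 + 10 = 8) = 3 (attained at k = 0)
  C[0][1] = min over k of (A[0][0] + B[0][1] = 0 + -1 = -1, A[0][1] + B[1][1] = 9 + 8 = 17, A[0][2] + B[2][1] = -2 + -4 = -6) = -6 (attained at k = 2)
  C[0][2] = min over k of (A[0][0] + B[0][2] = 0 + 6 = 6, A[0][1] + B[1][2] = 9 + 9 = 18, A[0][2] + B[2][2] = -2 + -4 = -6) = -6 (attained at k = 2)
  C[1][0] = min over k of (A[1][0] + B[0][0] = -3 + 3 = 0, A[1][1] + B[1][0] = 1 + 10 = 11, A[1][2] + B[2][0] = 10 + 10 = 20) = 0 (attained at k = 0)
  C[1][1] = min over k of (A[1][0] + B[0][1] = -3 + -1 = -4, A[1][1] + B[1][1] = 1 + 8 = 9, A[1][2] + B[2][1] = 10 + -4 = 6) = -4 (attained at k = 0)
  C[1][2] = min over k of (A[1][0] + B[0][2] = -3 + 6 = 3, A[1][1] + B[1][2] = 1 + 9 = 10, A[1][2] + B[2][2] = 10 + -4 = 6) = 3 (attained at k = 0)
  C[2][0] = min over k of (A[2][0] + B[0][0] = 9 + 3 = 12, A[2][1] + B[1][0] = 1 + 10 = 11, A[2][2] + B[2][0] = 10 + 10 = 20) = 11 (attained at k = 1)
  C[2][1] = min over k of (A[2][0] + B[0][1] = 9 + -1 = 8, A[2][1] + B[1][1] = 1 + 8 = 9, A[2][2] + B[2][1] = 10 + -4 = 6) = 6 (attained at k = 2)
  C[2][2] = min over k of (A[2][0] + B[0][2] = 9 + 6 = 15, A[2][1] + B[1][2] = 1 + 9 = 10, A[2][2] + B[2][2] = 10 + -4 = 6) = 6 (attained at k = 2)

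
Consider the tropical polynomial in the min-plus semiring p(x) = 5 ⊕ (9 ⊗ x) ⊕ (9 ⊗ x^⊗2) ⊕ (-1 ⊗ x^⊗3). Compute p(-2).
p(-2) = -7

A tropical monomial a ⊗ x^⊗i evaluates to a + i · x. Evaluating each term at x = -2:
  Term 0 contributes 5 + 0 · -2 = 5
  Term 1 contributes 9 + 1 · -2 = 7
  Term 2 contributes 9 + 2 · -2 = 5
  Term 3 contributes -1 + 3 · -2 = -7
p(-2) = ⊕ of these = min[5, 7, 5, -7] = -7.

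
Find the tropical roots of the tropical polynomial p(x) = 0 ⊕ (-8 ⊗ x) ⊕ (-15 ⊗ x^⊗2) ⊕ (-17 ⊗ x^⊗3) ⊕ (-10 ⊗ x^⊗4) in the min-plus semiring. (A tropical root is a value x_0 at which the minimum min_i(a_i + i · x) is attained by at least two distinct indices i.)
Roots: {-7, 2, 7, 8}

Each tropical root is a break point of the lower envelope of the lines y = a_i + i · x (there are 5 lines, with slopes 0, 1, ..., 4). Only the lines that attain the minimum somewhere contribute to roots; other lines are dominated. Here the surviving (envelope) indices are i = 4, i = 3, i = 2, i = 1, i = 0.
Intersections between consecutive envelope lines give the roots: for adjacent envelope indices i < j the intersection is x = (a_i − a_j) / (j − i). Reading off the sorted break points: {-7, 2, 7, 8}.
Verification: at each break x_0, at least two indices attain the minimum of min_i(a_i + i · x_0).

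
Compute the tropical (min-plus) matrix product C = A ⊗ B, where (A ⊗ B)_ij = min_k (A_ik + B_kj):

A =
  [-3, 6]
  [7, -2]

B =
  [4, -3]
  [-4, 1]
A ⊗ B =
  [1, -6]
  [-6, -1]

Apply the min-plus product entry-by-entry:
  C[0][0] = min over k of (A[0][0] + B[0][0] = -3 + 4 = 1, A[0][1] + B[1][0] = 6 + -4 = 2) = 1 (attained at k = 0)
  C[0][1] = min over k of (A[0][0] + B[0][1] = -3 + -3 = -6, A[0][1] + B[1][1] = 6 + 1 = 7) = -6 (attained at k = 0)
  C[1][0] = min over k of (A[1][0] + B[0][0] = 7 + 4 = 11, A[1][1] + B[1][0] = -2 + -4 = -6) = -6 (attained at k = 1)
  C[1][1] = min over k of (A[1][0] + B[0][1] = 7 + -3 = 4, A[1][1] + B[1][1] = -2 + 1 = -1) = -1 (attained at k = 1)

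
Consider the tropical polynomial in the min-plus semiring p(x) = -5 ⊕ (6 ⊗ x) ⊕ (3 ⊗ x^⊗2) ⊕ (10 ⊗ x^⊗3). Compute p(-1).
p(-1) = -5

A tropical monomial a ⊗ x^⊗i evaluates to a + i · x. Evaluating each term at x = -1:
  Term 0 contributes -5 + 0 · -1 = -5
  Term 1 contributes 6 + 1 · -1 = 5
  Term 2 contributes 3 + 2 · -1 = 1
  Term 3 contributes 10 + 3 · -1 = 7
p(-1) = ⊕ of these = min[-5, 5, 1, 7] = -5.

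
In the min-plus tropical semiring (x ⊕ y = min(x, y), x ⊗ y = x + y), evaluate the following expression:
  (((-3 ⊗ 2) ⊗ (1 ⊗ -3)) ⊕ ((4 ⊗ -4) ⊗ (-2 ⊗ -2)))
(((-3 ⊗ 2) ⊗ (1 ⊗ -3)) ⊕ ((4 ⊗ -4) ⊗ (-2 ⊗ -2))) = -4

Expand innermost to outermost. Recall ⊕ takes the minimum of its arguments and ⊗ takes their sum. Working out the expression (((-3 ⊗ 2) ⊗ (1 ⊗ -3)) ⊕ ((4 ⊗ -4) ⊗ (-2 ⊗ -2))) gives -4.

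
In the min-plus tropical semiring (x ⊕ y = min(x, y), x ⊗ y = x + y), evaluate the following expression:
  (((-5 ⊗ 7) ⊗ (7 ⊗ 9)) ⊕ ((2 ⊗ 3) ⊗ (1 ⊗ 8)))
(((-5 ⊗ 7) ⊗ (7 ⊗ 9)) ⊕ ((2 ⊗ 3) ⊗ (1 ⊗ 8))) = 14

Expand innermost to outermost. Recall ⊕ takes the minimum of its arguments and ⊗ takes their sum. Working out the expression (((-5 ⊗ 7) ⊗ (7 ⊗ 9)) ⊕ ((2 ⊗ 3) ⊗ (1 ⊗ 8))) gives 14.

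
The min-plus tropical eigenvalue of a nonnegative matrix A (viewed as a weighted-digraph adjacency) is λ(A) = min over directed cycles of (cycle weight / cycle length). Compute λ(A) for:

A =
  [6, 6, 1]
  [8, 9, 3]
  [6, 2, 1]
λ(A) = 1

Enumerate directed cycles and compute their means (weight / length). Sample:
  cycle 0 → 0: weight = 6, length = 1, mean = 6/1 ≈ 6.000
  cycle 1 → 1: weight = 9, length = 1, mean = 9/1 ≈ 9.000
  cycle 2 → 2: weight = 1, length = 1, mean = 1/1 ≈ 1.000
  cycle 0 → 1 → 0: weight = 14, length = 2, mean = 14/2 ≈ 7.000
  cycle 0 → 2 → 0: weight = 7, length = 2, mean = 7/2 ≈ 3.500
  cycle 1 → 0 → 1: weight = 14, length = 2, mean = 14/2 ≈ 7.000
Minimum mean = 1.000, attained e.g. along the cycle 2 → 2 with weight 1 and length 1. So λ(A) = 1/1 = 1.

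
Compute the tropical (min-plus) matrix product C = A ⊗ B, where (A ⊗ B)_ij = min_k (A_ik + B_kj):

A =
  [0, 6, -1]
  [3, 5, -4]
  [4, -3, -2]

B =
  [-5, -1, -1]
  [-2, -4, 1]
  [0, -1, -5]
A ⊗ B =
  [-5, -2, -6]
  [-4, -5, -9]
  [-5, -7, -7]

Apply the min-plus product entry-by-entry:
  C[0][0] = min over k of (A[0][0] + B[0][0] = 0 + -5 = -5, A[0][1] + B[1][0] = 6 + -2 = 4, A[0][2] + B[2][0] = -1 + 0 = -1) = -5 (attained at k = 0)
  C[0][1] = min over k of (A[0][0] + B[0][1] = 0 + -1 = -1, A[0][1] + B[1][1] = 6 + -4 = 2, A[0][2] + B[2][1] = -1 + -1 = -2) = -2 (attained at k = 2)
  C[0][2] = min over k of (A[0][0] + B[0][2] = 0 + -1 = -1, A[0][1] + B[1][2] = 6 + 1 = 7, A[0][2] + B[2][2] = -1 + -5 = -6) = -6 (attained at k = 2)
  C[1][0] = min over k of (A[1][0] + B[0][0] = 3 + -5 = -2, A[1][1] + B[1][0] = 5 + -2 = 3, A[1][2] + B[2][0] = -4 + 0 = -4) = -4 (attained at k = 2)
  C[1][1] = min over k of (A[1][0] + B[0][1] = 3 + -1 = 2, A[1][1] + B[1][1] = 5 + -4 = 1, A[1][2] + B[2][1] = -4 + -1 = -5) = -5 (attained at k = 2)
  C[1][2] = min over k of (A[1][0] + B[0][2] = 3 + -1 = 2, A[1][1] + B[1][2] = 5 + 1 = 6, A[1][2] + B[2][2] = -4 + -5 = -9) = -9 (attained at k = 2)
  C[2][0] = min over k of (A[2][0] + B[0][0] = 4 + -5 = -1, A[2][1] + B[1][0] = -3 + -2 = -5, A[2][2] + B[2][0] = -2 + 0 = -2) = -5 (attained at k = 1)
  C[2][1] = min over k of (A[2][0] + B[0][1] = 4 + -1 = 3, A[2][1] + B[1][1] = -3 + -4 = -7, A[2][2] + B[2][1] = -2 + -1 = -3) = -7 (attained at k = 1)
  C[2][2] = min over k of (A[2][0] + B[0][2] = 4 + -1 = 3, A[2][1] + B[1][2] = -3 + 1 = -2, A[2][2] + B[2][2] = -2 + -5 = -7) = -7 (attained at k = 2)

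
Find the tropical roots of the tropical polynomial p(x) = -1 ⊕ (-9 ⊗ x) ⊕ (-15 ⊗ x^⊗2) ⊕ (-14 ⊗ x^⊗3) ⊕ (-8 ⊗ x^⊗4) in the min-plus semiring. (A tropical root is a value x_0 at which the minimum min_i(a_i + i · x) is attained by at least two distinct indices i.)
Roots: {-6, -1, 6, 8}

Each tropical root is a break point of the lower envelope of the lines y = a_i + i · x (there are 5 lines, with slopes 0, 1, ..., 4). Only the lines that attain the minimum somewhere contribute to roots; other lines are dominated. Here the surviving (envelope) indices are i = 4, i = 3, i = 2, i = 1, i = 0.
Intersections between consecutive envelope lines give the roots: for adjacent envelope indices i < j the intersection is x = (a_i − a_j) / (j − i). Reading off the sorted break points: {-6, -1, 6, 8}.
Verification: at each break x_0, at least two indices attain the minimum of min_i(a_i + i · x_0).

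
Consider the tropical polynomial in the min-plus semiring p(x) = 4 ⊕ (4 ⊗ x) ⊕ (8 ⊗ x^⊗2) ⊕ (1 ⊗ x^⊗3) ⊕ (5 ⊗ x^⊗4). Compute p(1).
p(1) = 4

A tropical monomial a ⊗ x^⊗i evaluates to a + i · x. Evaluating each term at x = 1:
  Term 0 contributes 4 + 0 · 1 = 4
  Term 1 contributes 4 + 1 · 1 = 5
  Term 2 contributes 8 + 2 · 1 = 10
  Term 3 contributes 1 + 3 · 1 = 4
  Term 4 contributes 5 + 4 · 1 = 9
p(1) = ⊕ of these = min[4, 5, 10, 4, 9] = 4.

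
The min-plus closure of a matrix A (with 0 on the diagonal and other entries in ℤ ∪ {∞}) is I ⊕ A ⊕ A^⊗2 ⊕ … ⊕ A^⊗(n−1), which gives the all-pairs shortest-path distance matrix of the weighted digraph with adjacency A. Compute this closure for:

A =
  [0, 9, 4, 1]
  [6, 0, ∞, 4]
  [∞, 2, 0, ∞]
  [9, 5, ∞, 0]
Closure =
  [0, 6, 4, 1]
  [6, 0, 10, 4]
  [8, 2, 0, 6]
  [9, 5, 13, 0]

This is the Floyd-Warshall all-pairs shortest-path computation. For each intermediate vertex k = 0, 1, …, 3, update dist[i][j] ← min(dist[i][j], dist[i][k] + dist[k][j]). The final matrix gives, for each (i, j), the minimum total weight of any directed path from i to j (possibly empty when i = j).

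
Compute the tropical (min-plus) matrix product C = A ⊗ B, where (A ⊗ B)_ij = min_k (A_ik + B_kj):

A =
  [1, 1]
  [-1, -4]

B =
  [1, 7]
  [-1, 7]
A ⊗ B =
  [0, 8]
  [-5, 3]

Apply the min-plus product entry-by-entry:
  C[0][0] = min over k of (A[0][0] + B[0][0] = 1 + 1 = 2, A[0][1] + B[1][0] = 1 + -1 = 0) = 0 (attained at k = 1)
  C[0][1] = min over k of (A[0][0] + B[0][1] = 1 + 7 = 8, A[0][1] + B[1][1] = 1 + 7 = 8) = 8 (attained at k = 0)
  C[1][0] = min over k of (A[1][0] + B[0][0] = -1 + 1 = 0, A[1][1] + B[1][0] = -4 + -1 = -5) = -5 (attained at k = 1)
  C[1][1] = min over k of (A[1][0] + B[0][1] = -1 + 7 = 6, A[1][1] + B[1][1] = -4 + 7 = 3) = 3 (attained at k = 1)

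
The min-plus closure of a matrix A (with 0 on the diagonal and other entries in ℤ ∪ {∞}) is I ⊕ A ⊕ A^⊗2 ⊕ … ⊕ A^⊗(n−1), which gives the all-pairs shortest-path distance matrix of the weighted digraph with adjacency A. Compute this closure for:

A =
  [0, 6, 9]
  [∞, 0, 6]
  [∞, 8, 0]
Closure =
  [0, 6, 9]
  [∞, 0, 6]
  [∞, 8, 0]

This is the Floyd-Warshall all-pairs shortest-path computation. For each intermediate vertex k = 0, 1, …, 2, update dist[i][j] ← min(dist[i][j], dist[i][k] + dist[k][j]). The final matrix gives, for each (i, j), the minimum total weight of any directed path from i to j (possibly empty when i = j).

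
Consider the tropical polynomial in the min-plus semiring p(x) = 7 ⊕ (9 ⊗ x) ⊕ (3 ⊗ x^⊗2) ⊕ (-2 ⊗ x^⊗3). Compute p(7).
p(7) = 7

A tropical monomial a ⊗ x^⊗i evaluates to a + i · x. Evaluating each term at x = 7:
  Term 0 contributes 7 + 0 · 7 = 7
  Term 1 contributes 9 + 1 · 7 = 16
  Term 2 contributes 3 + 2 · 7 = 17
  Term 3 contributes -2 + 3 · 7 = 19
p(7) = ⊕ of these = min[7, 16, 17, 19] = 7.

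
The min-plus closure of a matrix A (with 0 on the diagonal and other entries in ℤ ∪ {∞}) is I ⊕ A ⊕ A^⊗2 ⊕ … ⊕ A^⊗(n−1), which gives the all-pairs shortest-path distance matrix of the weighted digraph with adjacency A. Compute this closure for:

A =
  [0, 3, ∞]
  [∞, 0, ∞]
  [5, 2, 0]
Closure =
  [0, 3, ∞]
  [∞, 0, ∞]
  [5, 2, 0]

This is the Floyd-Warshall all-pairs shortest-path computation. For each intermediate vertex k = 0, 1, …, 2, update dist[i][j] ← min(dist[i][j], dist[i][k] + dist[k][j]). The final matrix gives, for each (i, j), the minimum total weight of any directed path from i to j (possibly empty when i = j).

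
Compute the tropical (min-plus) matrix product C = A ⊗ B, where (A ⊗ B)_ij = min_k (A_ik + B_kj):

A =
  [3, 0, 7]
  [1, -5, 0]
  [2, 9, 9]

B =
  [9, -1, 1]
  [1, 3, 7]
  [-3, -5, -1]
A ⊗ B =
  [1, 2, 4]
  [-4, -5, -1]
  [6, 1, 3]

Apply the min-plus product entry-by-entry:
  C[0][0] = min over k of (A[0][0] + B[0][0] = 3 + 9 = 12, A[0][1] + B[1][0] = 0 + 1 = 1, A[0][2] + B[2][0] = 7 + -3 = 4) = 1 (attained at k = 1)
  C[0][1] = min over k of (A[0][0] + B[0][1] = 3 + -1 = 2, A[0][1] + B[1][1] = 0 + 3 = 3, A[0][2] + B[2][1] = 7 + -5 = 2) = 2 (attained at k = 0)
  C[0][2] = min over k of (A[0][0] + B[0][2] = 3 + 1 = 4, A[0][1] + B[1][2] = 0 + 7 = 7, A[0][2] + B[2][2] = 7 + -1 = 6) = 4 (attained at k = 0)
  C[1][0] = min over k of (A[1][0] + B[0][0] = 1 + 9 = 10, A[1][1] + B[1][0] = -5 + 1 = -4, A[1][2] + B[2][0] = 0 + -3 = -3) = -4 (attained at k = 1)
  C[1][1] = min over k of (A[1][0] + B[0][1] = 1 + -1 = 0, A[1][1] + B[1][1] = -5 + 3 = -2, A[1][2] + B[2][1] = 0 + -5 = -5) = -5 (attained at k = 2)
  C[1][2] = min over k of (A[1][0] + B[0][2] = 1 + 1 = 2, A[1][1] + B[1][2] = -5 + 7 = 2, A[1][2] + B[2][2] = 0 + -1 = -1) = -1 (attained at k = 2)
  C[2][0] = min over k of (A[2][0] + B[0][0] = 2 + 9 = 11, A[2][1] + B[1][0] = 9 + 1 = 10, A[2][2] + B[2][0] = 9 + -3 = 6) = 6 (attained at k = 2)
  C[2][1] = min over k of (A[2][0] + B[0][1] = 2 + -1 = 1, A[2][1] + B[1][1] = 9 + 3 = 12, A[2][2] + B[2][1] = 9 + -5 = 4) = 1 (attained at k = 0)
  C[2][2] = min over k of (A[2][0] + B[0][2] = 2 + 1 = 3, A[2][1] + B[1][2] = 9 + 7 = 16, A[2][2] + B[2][2] = 9 + -1 = 8) = 3 (attained at k = 0)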